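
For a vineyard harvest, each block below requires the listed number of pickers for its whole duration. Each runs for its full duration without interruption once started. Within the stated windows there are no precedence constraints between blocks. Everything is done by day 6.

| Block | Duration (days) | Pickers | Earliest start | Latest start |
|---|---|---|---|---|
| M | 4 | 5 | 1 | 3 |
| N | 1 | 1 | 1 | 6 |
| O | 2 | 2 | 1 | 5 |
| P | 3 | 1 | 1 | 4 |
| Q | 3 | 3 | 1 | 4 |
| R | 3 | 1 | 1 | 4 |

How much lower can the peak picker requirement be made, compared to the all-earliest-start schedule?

5

Early-start peak: d1:13  d2:12  d3:10  d4:5  d5:0  d6:0 ⇒ 13.
Leveled (M@1, N@1, O@5, P@1, Q@4, R@1): d1:8  d2:7  d3:7  d4:8  d5:5  d6:5 ⇒ 8.
Reduction 13 − 8 = 5.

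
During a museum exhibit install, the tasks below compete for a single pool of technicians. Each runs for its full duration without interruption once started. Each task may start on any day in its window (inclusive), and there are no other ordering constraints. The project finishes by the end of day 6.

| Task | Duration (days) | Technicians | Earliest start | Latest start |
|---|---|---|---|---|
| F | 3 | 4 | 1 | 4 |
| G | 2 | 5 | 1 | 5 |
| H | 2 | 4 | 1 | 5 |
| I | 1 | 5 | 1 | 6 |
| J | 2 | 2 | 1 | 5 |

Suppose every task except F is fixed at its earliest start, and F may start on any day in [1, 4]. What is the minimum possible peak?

F@1: d1:20  d2:15  d3:4  d4:0  d5:0  d6:0 → peak 20
F@2: d1:16  d2:15  d3:4  d4:4  d5:0  d6:0 → peak 16
F@3: d1:16  d2:11  d3:4  d4:4  d5:4  d6:0 → peak 16
F@4: d1:16  d2:11  d3:0  d4:4  d5:4  d6:4 → peak 16
Best is F@2, peak 16.

16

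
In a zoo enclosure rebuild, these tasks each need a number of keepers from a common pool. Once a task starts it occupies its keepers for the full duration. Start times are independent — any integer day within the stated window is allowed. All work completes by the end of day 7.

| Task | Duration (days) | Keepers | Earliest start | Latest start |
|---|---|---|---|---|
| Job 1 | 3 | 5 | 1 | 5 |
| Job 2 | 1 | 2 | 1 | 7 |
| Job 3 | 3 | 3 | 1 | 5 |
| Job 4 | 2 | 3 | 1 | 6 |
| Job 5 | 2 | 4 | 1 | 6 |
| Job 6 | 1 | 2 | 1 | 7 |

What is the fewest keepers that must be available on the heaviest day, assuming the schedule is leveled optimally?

Early-start (Job 1@1, Job 2@1, Job 3@1, Job 4@1, Job 5@1, Job 6@1) gives peak 19: d1:19  d2:15  d3:8  d4:0  d5:0  d6:0  d7:0.
Shift Job 3→4, Job 4→4, Job 5→6, Job 6→2.
Schedule Job 1@1, Job 2@1, Job 3@4, Job 4@4, Job 5@6, Job 6@2: d1:7  d2:7  d3:5  d4:6  d5:6  d6:7  d7:4 — peak 7.

7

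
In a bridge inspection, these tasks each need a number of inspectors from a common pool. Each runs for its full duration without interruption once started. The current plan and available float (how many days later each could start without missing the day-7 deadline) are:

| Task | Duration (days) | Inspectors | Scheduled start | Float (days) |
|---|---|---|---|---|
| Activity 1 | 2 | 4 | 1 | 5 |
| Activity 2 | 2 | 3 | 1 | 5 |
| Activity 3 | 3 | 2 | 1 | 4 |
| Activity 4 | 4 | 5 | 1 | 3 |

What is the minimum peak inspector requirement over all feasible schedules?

7

Early-start (Activity 1@1, Activity 2@1, Activity 3@1, Activity 4@1) gives peak 14: d1:14  d2:14  d3:7  d4:5  d5:0  d6:0  d7:0.
Shift Activity 3→3, Activity 4→3.
Schedule Activity 1@1, Activity 2@1, Activity 3@3, Activity 4@3: d1:7  d2:7  d3:7  d4:7  d5:7  d6:5  d7:0 — peak 7.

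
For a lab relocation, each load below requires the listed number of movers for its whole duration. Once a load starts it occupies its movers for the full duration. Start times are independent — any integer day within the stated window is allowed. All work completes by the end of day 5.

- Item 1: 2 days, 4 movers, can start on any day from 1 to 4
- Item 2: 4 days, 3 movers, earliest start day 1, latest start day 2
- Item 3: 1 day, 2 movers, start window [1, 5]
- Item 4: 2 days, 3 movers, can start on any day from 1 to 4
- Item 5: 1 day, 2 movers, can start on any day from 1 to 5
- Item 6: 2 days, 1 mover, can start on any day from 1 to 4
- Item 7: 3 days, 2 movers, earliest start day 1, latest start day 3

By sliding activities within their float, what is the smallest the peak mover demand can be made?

Early-start (Item 1@1, Item 2@1, Item 3@1, Item 4@1, Item 5@1, Item 6@1, Item 7@1) gives peak 17: d1:17  d2:13  d3:5  d4:3  d5:0.
Shift Item 3→3, Item 4→4, Item 5→5, Item 7→3.
Schedule Item 1@1, Item 2@1, Item 3@3, Item 4@4, Item 5@5, Item 6@1, Item 7@3: d1:8  d2:8  d3:7  d4:8  d5:7 — peak 8.
Total mover-days = 38 over 5 days ⇒ peak ≥ ⌈38/5⌉ = 8, so 8 is optimal.

8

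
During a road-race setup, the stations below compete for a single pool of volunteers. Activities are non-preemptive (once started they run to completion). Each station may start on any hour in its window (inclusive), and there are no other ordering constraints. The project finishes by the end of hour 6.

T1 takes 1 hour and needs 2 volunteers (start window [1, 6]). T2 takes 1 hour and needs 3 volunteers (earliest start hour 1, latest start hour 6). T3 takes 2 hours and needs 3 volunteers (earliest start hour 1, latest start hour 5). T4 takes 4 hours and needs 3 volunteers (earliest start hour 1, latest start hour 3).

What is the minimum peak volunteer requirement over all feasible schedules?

6

Early-start (T1@1, T2@1, T3@1, T4@1) gives peak 11: h1:11  h2:6  h3:3  h4:3  h5:0  h6:0.
Shift T3→2, T4→2.
Schedule T1@1, T2@1, T3@2, T4@2: h1:5  h2:6  h3:6  h4:3  h5:3  h6:0 — peak 6.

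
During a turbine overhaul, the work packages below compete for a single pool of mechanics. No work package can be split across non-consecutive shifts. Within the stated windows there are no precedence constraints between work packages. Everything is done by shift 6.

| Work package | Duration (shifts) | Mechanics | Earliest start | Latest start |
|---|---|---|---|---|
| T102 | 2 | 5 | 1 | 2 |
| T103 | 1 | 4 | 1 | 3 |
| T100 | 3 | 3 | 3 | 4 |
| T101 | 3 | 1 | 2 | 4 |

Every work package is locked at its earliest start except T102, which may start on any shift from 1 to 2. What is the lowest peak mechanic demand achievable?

9

T102@1: s1:9  s2:6  s3:4  s4:4  s5:3  s6:0 → peak 9
T102@2: s1:4  s2:6  s3:9  s4:4  s5:3  s6:0 → peak 9
Best is T102@1, peak 9.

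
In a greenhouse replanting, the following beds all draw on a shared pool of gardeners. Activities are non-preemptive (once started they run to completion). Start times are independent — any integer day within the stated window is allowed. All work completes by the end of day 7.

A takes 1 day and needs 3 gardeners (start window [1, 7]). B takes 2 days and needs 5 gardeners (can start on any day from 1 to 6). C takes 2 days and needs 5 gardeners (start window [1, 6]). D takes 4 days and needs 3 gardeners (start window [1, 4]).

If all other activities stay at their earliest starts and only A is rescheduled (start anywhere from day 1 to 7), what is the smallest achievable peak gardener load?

A@1: d1:16  d2:13  d3:3  d4:3  d5:0  d6:0  d7:0 → peak 16
A@2: d1:13  d2:16  d3:3  d4:3  d5:0  d6:0  d7:0 → peak 16
A@3: d1:13  d2:13  d3:6  d4:3  d5:0  d6:0  d7:0 → peak 13
A@4: d1:13  d2:13  d3:3  d4:6  d5:0  d6:0  d7:0 → peak 13
A@5: d1:13  d2:13  d3:3  d4:3  d5:3  d6:0  d7:0 → peak 13
A@6: d1:13  d2:13  d3:3  d4:3  d5:0  d6:3  d7:0 → peak 13
A@7: d1:13  d2:13  d3:3  d4:3  d5:0  d6:0  d7:3 → peak 13
Best is A@3, peak 13.

13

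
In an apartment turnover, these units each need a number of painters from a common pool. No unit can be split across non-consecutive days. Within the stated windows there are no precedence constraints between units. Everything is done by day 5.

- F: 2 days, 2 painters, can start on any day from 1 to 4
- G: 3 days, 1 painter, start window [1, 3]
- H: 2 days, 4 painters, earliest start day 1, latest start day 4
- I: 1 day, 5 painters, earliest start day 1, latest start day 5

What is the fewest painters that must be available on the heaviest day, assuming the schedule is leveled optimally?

Early-start (F@1, G@1, H@1, I@1) gives peak 12: d1:12  d2:7  d3:1  d4:0  d5:0.
Shift H→3, I→5.
Schedule F@1, G@1, H@3, I@5: d1:3  d2:3  d3:5  d4:4  d5:5 — peak 5.

5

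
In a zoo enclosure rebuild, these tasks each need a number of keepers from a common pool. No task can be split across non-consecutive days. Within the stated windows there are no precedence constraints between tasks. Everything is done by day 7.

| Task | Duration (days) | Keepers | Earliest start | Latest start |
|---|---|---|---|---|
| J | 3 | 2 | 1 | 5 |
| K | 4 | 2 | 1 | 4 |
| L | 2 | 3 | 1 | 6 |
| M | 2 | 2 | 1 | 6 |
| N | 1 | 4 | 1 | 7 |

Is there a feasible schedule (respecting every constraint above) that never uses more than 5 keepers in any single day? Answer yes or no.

Schedule J@1, K@1, L@4, M@5, N@7: d1:4  d2:4  d3:4  d4:5  d5:5  d6:2  d7:4 — peak 5 ≤ 5.

yes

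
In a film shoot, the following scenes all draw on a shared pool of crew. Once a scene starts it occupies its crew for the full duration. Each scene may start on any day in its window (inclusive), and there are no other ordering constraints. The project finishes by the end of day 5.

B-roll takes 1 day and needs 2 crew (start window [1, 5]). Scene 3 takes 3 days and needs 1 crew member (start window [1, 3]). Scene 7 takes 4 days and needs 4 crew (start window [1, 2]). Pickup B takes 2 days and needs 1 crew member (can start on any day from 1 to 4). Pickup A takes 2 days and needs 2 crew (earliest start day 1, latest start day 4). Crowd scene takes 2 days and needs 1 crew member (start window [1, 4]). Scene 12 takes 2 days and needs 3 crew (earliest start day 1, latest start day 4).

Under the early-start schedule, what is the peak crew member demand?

14

Early-start schedule: B-roll@1, Scene 3@1, Scene 7@1, Pickup B@1, Pickup A@1, Crowd scene@1, Scene 12@1.
Load per day: day 1: 14, day 2: 12, day 3: 5, day 4: 4, day 5: 0.
Peak is 14.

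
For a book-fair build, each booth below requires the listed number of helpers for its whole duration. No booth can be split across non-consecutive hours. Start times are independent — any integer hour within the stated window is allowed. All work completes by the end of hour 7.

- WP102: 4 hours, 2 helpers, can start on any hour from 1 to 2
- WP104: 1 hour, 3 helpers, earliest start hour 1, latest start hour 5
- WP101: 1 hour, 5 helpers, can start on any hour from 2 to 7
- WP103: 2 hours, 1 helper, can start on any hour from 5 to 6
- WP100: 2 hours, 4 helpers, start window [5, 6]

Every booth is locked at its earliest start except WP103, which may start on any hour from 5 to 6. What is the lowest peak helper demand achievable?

7

WP103@5: h1:5  h2:7  h3:2  h4:2  h5:5  h6:5  h7:0 → peak 7
WP103@6: h1:5  h2:7  h3:2  h4:2  h5:4  h6:5  h7:1 → peak 7
Best is WP103@5, peak 7.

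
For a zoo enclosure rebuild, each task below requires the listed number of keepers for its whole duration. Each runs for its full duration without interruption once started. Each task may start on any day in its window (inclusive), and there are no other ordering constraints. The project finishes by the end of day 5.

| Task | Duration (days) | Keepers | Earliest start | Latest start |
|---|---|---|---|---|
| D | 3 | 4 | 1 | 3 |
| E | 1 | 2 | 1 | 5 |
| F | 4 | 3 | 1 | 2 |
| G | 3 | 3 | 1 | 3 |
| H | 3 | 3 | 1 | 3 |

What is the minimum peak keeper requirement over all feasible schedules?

13

Early-start (D@1, E@1, F@1, G@1, H@1) gives peak 15: d1:15  d2:13  d3:13  d4:3  d5:0.
Shift H→2.
Schedule D@1, E@1, F@1, G@1, H@2: d1:12  d2:13  d3:13  d4:6  d5:0 — peak 13.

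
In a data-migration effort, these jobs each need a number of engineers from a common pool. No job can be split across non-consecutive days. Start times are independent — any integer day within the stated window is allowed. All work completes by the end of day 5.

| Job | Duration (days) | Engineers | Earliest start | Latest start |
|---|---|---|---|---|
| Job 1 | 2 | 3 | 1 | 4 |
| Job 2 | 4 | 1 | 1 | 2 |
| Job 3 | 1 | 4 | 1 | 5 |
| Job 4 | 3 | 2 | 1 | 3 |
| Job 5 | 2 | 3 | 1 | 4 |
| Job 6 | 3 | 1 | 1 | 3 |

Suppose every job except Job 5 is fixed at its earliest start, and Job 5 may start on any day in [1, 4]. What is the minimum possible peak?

11

Job 5@1: d1:14  d2:10  d3:4  d4:1  d5:0 → peak 14
Job 5@2: d1:11  d2:10  d3:7  d4:1  d5:0 → peak 11
Job 5@3: d1:11  d2:7  d3:7  d4:4  d5:0 → peak 11
Job 5@4: d1:11  d2:7  d3:4  d4:4  d5:3 → peak 11
Best is Job 5@2, peak 11.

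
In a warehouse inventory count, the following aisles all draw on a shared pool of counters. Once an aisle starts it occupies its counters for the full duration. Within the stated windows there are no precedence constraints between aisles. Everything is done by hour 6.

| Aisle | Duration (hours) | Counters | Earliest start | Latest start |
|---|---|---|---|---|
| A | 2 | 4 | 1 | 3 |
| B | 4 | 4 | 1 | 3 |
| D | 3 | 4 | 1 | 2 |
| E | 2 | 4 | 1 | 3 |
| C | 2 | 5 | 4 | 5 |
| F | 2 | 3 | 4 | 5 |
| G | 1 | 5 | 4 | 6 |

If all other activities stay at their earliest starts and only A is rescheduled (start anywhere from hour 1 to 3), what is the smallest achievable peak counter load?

17

A@1: h1:16  h2:16  h3:8  h4:17  h5:8  h6:0 → peak 17
A@2: h1:12  h2:16  h3:12  h4:17  h5:8  h6:0 → peak 17
A@3: h1:12  h2:12  h3:12  h4:21  h5:8  h6:0 → peak 21
Best is A@1, peak 17.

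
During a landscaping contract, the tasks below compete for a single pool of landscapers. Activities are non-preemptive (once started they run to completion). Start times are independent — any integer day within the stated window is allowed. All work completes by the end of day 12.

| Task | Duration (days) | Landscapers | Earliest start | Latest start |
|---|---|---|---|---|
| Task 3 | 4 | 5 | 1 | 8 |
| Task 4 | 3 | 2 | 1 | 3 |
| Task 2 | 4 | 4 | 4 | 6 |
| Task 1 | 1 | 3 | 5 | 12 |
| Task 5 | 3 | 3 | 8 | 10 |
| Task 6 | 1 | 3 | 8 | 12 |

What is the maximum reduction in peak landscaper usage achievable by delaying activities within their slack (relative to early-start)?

2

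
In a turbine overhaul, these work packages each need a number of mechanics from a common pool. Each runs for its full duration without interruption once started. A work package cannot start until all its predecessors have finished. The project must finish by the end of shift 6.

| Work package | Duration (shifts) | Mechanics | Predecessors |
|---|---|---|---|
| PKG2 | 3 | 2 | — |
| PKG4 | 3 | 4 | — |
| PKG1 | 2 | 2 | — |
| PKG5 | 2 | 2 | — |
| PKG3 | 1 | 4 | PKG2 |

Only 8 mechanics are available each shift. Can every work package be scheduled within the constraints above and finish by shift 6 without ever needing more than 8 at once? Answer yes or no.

yes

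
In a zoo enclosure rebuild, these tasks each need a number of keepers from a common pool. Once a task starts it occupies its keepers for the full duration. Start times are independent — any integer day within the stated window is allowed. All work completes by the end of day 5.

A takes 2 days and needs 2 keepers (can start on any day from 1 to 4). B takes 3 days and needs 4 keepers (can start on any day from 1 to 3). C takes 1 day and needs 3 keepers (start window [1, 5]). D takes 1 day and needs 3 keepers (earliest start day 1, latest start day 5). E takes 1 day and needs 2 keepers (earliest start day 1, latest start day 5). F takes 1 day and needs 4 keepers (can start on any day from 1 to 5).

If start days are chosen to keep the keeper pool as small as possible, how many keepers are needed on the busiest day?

Early-start (A@1, B@1, C@1, D@1, E@1, F@1) gives peak 18: d1:18  d2:6  d3:4  d4:0  d5:0.
Shift C→4, D→4, E→3, F→5.
Schedule A@1, B@1, C@4, D@4, E@3, F@5: d1:6  d2:6  d3:6  d4:6  d5:4 — peak 6.
Total keeper-days = 28 over 5 days ⇒ peak ≥ ⌈28/5⌉ = 6, so 6 is optimal.

6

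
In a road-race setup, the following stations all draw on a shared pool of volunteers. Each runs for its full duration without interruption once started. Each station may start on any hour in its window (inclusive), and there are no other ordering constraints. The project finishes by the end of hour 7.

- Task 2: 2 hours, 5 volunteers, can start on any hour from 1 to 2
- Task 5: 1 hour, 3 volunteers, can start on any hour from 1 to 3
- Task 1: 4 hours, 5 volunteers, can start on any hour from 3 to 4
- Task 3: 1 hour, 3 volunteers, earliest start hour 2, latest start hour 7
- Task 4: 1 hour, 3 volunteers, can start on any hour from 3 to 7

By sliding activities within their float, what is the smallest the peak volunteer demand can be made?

8

Schedule Task 2@1, Task 5@1, Task 1@3, Task 3@2, Task 4@3: h1:8  h2:8  h3:8  h4:5  h5:5  h6:5  h7:0 — peak 8.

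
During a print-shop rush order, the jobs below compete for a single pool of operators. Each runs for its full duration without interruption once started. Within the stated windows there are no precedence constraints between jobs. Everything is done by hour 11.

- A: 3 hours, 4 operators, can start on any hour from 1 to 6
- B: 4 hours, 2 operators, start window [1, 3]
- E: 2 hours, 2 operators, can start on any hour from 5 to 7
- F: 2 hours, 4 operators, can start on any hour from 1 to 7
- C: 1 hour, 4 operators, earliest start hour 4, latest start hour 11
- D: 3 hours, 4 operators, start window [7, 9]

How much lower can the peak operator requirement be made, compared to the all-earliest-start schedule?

4

Early-start peak: h1:10  h2:10  h3:6  h4:6  h5:2  h6:2  h7:4  h8:4  h9:4  h10:0  h11:0 ⇒ 10.
Leveled (A@1, B@1, E@5, F@4, C@6, D@7): h1:6  h2:6  h3:6  h4:6  h5:6  h6:6  h7:4  h8:4  h9:4  h10:0  h11:0 ⇒ 6.
Reduction 10 − 6 = 4.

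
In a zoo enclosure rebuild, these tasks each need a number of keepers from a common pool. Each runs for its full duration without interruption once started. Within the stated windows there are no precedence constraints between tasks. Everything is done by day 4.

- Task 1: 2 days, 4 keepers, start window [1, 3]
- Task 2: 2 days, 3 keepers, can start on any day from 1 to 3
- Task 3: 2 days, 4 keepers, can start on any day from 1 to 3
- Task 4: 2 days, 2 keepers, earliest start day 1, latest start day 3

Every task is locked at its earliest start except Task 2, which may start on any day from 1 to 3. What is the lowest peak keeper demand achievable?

10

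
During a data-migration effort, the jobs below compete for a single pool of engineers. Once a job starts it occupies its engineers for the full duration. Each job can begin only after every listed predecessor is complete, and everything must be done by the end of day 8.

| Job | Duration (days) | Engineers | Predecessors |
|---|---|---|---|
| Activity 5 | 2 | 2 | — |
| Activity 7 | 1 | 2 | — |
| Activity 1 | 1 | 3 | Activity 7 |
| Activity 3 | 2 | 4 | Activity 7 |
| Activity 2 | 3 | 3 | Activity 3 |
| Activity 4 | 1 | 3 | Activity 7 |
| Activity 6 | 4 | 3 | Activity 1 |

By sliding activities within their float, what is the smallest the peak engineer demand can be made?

Early-start (Activity 5@1, Activity 7@1, Activity 1@2, Activity 3@2, Activity 2@4, Activity 4@2, Activity 6@3) gives peak 12: d1:4  d2:12  d3:7  d4:6  d5:6  d6:6  d7:0  d8:0.
Shift Activity 3→3, Activity 2→5, Activity 4→8, Activity 6→5.
Schedule Activity 5@1, Activity 7@1, Activity 1@2, Activity 3@3, Activity 2@5, Activity 4@8, Activity 6@5: d1:4  d2:5  d3:4  d4:4  d5:6  d6:6  d7:6  d8:6 — peak 6.
Total engineer-days = 41 over 8 days ⇒ peak ≥ ⌈41/8⌉ = 6, so 6 is optimal.

6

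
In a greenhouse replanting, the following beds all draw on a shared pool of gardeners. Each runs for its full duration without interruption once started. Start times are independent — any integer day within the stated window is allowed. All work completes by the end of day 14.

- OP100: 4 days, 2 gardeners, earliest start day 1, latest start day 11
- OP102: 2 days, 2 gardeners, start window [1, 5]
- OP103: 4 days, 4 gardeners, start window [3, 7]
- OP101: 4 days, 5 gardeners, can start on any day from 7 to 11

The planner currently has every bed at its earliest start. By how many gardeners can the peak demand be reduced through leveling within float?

Early-start peak: d1:4  d2:4  d3:6  d4:6  d5:4  d6:4  d7:5  d8:5  d9:5  d10:5  d11:0  d12:0  d13:0  d14:0 ⇒ 6.
Leveled (OP100@1, OP102@1, OP103@5, OP101@9): d1:4  d2:4  d3:2  d4:2  d5:4  d6:4  d7:4  d8:4  d9:5  d10:5  d11:5  d12:5  d13:0  d14:0 ⇒ 5.
Reduction 6 − 5 = 1.

1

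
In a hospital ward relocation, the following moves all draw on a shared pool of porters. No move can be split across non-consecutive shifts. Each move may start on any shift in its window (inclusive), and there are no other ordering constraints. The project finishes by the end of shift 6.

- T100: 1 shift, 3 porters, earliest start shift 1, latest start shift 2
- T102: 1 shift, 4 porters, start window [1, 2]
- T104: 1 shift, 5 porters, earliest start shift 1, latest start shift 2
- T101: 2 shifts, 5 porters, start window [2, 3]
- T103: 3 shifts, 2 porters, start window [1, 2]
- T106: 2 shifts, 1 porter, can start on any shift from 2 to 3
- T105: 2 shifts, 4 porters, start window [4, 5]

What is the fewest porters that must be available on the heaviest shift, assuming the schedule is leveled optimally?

8

Early-start (T100@1, T102@1, T104@1, T101@2, T103@1, T106@2, T105@4) gives peak 14: s1:14  s2:8  s3:8  s4:4  s5:4  s6:0.
Shift T104→2, T101→3, T103→2, T105→5.
Schedule T100@1, T102@1, T104@2, T101@3, T103@2, T106@2, T105@5: s1:7  s2:8  s3:8  s4:7  s5:4  s6:4 — peak 8.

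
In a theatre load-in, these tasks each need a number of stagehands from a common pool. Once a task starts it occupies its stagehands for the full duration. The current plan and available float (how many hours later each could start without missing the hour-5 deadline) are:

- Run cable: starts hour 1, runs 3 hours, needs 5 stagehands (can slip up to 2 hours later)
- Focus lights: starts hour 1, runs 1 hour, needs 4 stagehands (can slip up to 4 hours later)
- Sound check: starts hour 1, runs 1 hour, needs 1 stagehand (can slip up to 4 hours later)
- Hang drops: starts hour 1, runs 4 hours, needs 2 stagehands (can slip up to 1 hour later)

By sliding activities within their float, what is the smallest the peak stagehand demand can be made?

7

Early-start (Run cable@1, Focus lights@1, Sound check@1, Hang drops@1) gives peak 12: h1:12  h2:7  h3:7  h4:2  h5:0.
Shift Focus lights→4, Hang drops→2.
Schedule Run cable@1, Focus lights@4, Sound check@1, Hang drops@2: h1:6  h2:7  h3:7  h4:6  h5:2 — peak 7.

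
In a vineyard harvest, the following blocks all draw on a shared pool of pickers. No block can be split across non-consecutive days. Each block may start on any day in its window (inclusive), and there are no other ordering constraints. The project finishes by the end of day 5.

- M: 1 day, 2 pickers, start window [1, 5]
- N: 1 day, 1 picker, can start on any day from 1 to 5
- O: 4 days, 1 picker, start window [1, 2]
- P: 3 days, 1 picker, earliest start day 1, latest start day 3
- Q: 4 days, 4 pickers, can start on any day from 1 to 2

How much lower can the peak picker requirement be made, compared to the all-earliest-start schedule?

3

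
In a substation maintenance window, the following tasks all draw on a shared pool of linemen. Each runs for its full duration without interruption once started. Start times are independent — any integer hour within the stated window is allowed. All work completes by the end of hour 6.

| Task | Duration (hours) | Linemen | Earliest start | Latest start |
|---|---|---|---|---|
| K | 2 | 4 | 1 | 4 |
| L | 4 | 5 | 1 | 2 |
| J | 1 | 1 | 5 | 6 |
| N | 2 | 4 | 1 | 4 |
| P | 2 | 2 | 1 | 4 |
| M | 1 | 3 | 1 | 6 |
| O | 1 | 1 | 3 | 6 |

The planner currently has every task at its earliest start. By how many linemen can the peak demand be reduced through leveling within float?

7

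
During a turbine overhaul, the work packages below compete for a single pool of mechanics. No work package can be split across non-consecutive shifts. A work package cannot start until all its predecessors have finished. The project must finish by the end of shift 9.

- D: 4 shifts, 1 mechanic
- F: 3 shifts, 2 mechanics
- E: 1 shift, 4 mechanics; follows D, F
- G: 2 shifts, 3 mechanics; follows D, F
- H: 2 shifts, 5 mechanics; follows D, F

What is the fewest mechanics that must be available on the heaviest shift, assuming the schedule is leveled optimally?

Early-start (D@1, F@1, E@5, G@5, H@5) gives peak 12: s1:3  s2:3  s3:3  s4:1  s5:12  s6:8  s7:0  s8:0  s9:0.
Shift G→6, H→8.
Schedule D@1, F@1, E@5, G@6, H@8: s1:3  s2:3  s3:3  s4:1  s5:4  s6:3  s7:3  s8:5  s9:5 — peak 5.

5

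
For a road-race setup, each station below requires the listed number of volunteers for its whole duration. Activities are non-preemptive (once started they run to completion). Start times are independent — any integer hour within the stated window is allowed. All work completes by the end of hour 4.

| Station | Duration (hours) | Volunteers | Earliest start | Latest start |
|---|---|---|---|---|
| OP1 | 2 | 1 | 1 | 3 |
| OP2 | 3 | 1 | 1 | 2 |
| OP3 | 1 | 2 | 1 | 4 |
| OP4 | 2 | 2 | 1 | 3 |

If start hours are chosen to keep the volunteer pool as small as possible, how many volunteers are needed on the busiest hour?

Early-start (OP1@1, OP2@1, OP3@1, OP4@1) gives peak 6: h1:6  h2:4  h3:1  h4:0.
Shift OP2→2, OP4→3.
Schedule OP1@1, OP2@2, OP3@1, OP4@3: h1:3  h2:2  h3:3  h4:3 — peak 3.
Total volunteer-hours = 11 over 4 hours ⇒ peak ≥ ⌈11/4⌉ = 3, so 3 is optimal.

3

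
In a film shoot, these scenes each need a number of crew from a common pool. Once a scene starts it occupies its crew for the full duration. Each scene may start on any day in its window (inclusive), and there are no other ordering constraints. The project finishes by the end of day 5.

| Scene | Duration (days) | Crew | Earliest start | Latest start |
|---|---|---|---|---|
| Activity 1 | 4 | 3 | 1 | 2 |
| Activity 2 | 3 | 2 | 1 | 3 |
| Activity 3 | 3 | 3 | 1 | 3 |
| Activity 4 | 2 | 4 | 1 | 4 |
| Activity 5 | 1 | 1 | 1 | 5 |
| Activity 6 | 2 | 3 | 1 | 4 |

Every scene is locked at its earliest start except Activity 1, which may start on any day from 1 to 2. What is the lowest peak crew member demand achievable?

Activity 1@1: d1:16  d2:15  d3:8  d4:3  d5:0 → peak 16
Activity 1@2: d1:13  d2:15  d3:8  d4:3  d5:3 → peak 15
Best is Activity 1@2, peak 15.

15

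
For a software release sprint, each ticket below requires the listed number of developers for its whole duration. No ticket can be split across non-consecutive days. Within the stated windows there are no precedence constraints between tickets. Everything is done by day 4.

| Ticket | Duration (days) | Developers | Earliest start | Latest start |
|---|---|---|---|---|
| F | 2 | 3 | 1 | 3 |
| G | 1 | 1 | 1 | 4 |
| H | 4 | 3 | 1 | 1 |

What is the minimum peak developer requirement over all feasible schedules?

6

Early-start (F@1, G@1, H@1) gives peak 7: d1:7  d2:6  d3:3  d4:3.
Shift G→3.
Schedule F@1, G@3, H@1: d1:6  d2:6  d3:4  d4:3 — peak 6.
No arrangement of the 12 feasible schedules does better.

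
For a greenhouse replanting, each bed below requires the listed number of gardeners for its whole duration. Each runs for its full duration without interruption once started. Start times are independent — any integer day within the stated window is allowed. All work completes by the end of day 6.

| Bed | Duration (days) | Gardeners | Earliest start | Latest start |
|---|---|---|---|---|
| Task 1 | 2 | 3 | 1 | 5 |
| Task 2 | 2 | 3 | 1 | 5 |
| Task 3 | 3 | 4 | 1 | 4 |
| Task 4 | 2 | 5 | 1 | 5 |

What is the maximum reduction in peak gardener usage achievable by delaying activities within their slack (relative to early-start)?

Early-start peak: d1:15  d2:15  d3:4  d4:0  d5:0  d6:0 ⇒ 15.
Leveled (Task 1@1, Task 2@3, Task 3@1, Task 4@5): d1:7  d2:7  d3:7  d4:3  d5:5  d6:5 ⇒ 7.
Reduction 15 − 7 = 8.

8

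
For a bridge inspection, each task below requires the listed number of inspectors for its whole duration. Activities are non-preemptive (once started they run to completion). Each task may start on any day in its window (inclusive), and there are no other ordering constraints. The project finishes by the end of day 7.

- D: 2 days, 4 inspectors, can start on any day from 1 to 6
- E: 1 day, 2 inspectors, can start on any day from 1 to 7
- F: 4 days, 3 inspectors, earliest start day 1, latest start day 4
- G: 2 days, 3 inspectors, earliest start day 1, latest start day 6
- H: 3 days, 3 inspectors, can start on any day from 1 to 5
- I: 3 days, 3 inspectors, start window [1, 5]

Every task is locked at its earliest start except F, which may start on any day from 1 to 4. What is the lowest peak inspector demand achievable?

15

F@1: d1:18  d2:16  d3:9  d4:3  d5:0  d6:0  d7:0 → peak 18
F@2: d1:15  d2:16  d3:9  d4:3  d5:3  d6:0  d7:0 → peak 16
F@3: d1:15  d2:13  d3:9  d4:3  d5:3  d6:3  d7:0 → peak 15
F@4: d1:15  d2:13  d3:6  d4:3  d5:3  d6:3  d7:3 → peak 15
Best is F@3, peak 15.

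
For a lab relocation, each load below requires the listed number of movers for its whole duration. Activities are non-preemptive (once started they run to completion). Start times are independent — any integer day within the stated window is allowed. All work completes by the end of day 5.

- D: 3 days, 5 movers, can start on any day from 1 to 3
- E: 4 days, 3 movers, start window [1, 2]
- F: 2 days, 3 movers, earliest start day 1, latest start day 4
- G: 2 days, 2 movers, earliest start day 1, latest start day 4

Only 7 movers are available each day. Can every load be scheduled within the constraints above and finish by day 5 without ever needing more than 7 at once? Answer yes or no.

Total mover-days = 37; over 5 days the average is 37/5 > 7, so some day must exceed 7.

no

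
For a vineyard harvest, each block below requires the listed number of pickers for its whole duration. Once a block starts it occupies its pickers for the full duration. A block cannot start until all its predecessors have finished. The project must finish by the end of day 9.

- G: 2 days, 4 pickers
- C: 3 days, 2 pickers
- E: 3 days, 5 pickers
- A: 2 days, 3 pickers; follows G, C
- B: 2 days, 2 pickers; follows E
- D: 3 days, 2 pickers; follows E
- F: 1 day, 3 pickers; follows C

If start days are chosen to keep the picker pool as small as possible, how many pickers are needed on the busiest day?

6

Early-start (G@1, C@1, E@1, A@4, B@4, D@4, F@4) gives peak 11: d1:11  d2:11  d3:7  d4:10  d5:7  d6:2  d7:0  d8:0  d9:0.
Shift G→4, C→4, A→8, B→6, D→6, F→9.
Schedule G@4, C@4, E@1, A@8, B@6, D@6, F@9: d1:5  d2:5  d3:5  d4:6  d5:6  d6:6  d7:4  d8:5  d9:6 — peak 6.
Total picker-days = 48 over 9 days ⇒ peak ≥ ⌈48/9⌉ = 6, so 6 is optimal.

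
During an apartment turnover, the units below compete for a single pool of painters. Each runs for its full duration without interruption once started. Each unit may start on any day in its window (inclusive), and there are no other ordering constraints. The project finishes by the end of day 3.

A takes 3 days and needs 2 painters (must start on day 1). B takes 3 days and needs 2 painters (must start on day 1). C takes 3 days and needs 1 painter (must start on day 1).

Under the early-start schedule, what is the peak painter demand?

Early-start schedule: A@1, B@1, C@1.
Load per day: day 1: 5, day 2: 5, day 3: 5.
Peak is 5.

5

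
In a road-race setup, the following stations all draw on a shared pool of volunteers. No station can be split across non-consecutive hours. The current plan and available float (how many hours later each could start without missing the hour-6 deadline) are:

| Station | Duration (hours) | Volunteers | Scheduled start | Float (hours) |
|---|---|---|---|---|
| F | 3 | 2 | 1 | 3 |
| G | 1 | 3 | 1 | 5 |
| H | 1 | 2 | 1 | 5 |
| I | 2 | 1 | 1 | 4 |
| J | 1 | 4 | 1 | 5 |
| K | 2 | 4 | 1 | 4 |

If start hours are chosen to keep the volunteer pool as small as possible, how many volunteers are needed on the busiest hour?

5

Early-start (F@1, G@1, H@1, I@1, J@1, K@1) gives peak 16: h1:16  h2:7  h3:2  h4:0  h5:0  h6:0.
Shift H→2, I→2, J→4, K→5.
Schedule F@1, G@1, H@2, I@2, J@4, K@5: h1:5  h2:5  h3:3  h4:4  h5:4  h6:4 — peak 5.
Total volunteer-hours = 25 over 6 hours ⇒ peak ≥ ⌈25/6⌉ = 5, so 5 is optimal.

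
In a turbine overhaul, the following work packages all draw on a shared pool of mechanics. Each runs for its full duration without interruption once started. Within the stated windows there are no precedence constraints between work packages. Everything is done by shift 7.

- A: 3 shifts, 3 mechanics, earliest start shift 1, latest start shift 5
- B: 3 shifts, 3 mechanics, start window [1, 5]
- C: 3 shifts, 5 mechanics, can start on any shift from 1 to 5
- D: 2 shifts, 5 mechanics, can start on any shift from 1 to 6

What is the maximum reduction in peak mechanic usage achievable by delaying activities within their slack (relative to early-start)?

8

Early-start peak: s1:16  s2:16  s3:11  s4:0  s5:0  s6:0  s7:0 ⇒ 16.
Leveled (A@1, B@3, C@4, D@1): s1:8  s2:8  s3:6  s4:8  s5:8  s6:5  s7:0 ⇒ 8.
Reduction 16 − 8 = 8.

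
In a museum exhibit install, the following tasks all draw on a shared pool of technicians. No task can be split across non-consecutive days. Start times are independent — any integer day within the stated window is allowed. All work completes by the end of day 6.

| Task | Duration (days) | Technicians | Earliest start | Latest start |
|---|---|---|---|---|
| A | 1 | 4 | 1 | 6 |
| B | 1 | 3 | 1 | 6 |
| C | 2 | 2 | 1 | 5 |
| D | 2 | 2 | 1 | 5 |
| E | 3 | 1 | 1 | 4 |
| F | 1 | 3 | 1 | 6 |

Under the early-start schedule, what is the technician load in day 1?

15

At early start, day 1 has: A, B, C, D, E, F.
Demand: 4 + 3 + 2 + 2 + 1 + 3 = 15.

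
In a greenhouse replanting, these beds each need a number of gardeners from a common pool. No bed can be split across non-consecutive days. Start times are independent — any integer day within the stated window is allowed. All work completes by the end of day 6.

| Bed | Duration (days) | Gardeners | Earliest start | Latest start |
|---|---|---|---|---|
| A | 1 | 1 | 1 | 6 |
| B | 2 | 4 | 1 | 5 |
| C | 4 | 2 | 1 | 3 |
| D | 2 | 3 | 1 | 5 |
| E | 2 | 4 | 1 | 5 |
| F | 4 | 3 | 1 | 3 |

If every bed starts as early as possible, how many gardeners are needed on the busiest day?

Early-start schedule: A@1, B@1, C@1, D@1, E@1, F@1.
Load per day: day 1: 17, day 2: 16, day 3: 5, day 4: 5, day 5: 0, day 6: 0.
Peak is 17.

17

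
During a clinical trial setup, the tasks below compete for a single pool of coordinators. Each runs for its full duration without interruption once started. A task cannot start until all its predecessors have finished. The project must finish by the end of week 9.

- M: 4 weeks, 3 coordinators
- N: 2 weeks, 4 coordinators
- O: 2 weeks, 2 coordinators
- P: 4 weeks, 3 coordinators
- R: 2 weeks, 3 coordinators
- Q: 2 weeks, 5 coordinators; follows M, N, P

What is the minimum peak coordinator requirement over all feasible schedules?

Early-start (M@1, N@1, O@1, P@1, R@1, Q@5) gives peak 15: w1:15  w2:15  w3:6  w4:6  w5:5  w6:5  w7:0  w8:0  w9:0.
Shift O→7, P→3, R→5, Q→7.
Schedule M@1, N@1, O@7, P@3, R@5, Q@7: w1:7  w2:7  w3:6  w4:6  w5:6  w6:6  w7:7  w8:7  w9:0 — peak 7.

7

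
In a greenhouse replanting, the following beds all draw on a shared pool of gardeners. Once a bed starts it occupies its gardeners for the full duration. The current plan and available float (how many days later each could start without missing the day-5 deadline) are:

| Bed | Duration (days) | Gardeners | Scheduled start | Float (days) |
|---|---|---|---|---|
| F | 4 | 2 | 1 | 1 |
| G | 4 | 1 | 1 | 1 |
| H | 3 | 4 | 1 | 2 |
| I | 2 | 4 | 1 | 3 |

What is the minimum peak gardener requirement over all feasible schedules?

Early-start (F@1, G@1, H@1, I@1) gives peak 11: d1:11  d2:11  d3:7  d4:3  d5:0.
Shift I→4.
Schedule F@1, G@1, H@1, I@4: d1:7  d2:7  d3:7  d4:7  d5:4 — peak 7.
Total gardener-days = 32 over 5 days ⇒ peak ≥ ⌈32/5⌉ = 7, so 7 is optimal.

7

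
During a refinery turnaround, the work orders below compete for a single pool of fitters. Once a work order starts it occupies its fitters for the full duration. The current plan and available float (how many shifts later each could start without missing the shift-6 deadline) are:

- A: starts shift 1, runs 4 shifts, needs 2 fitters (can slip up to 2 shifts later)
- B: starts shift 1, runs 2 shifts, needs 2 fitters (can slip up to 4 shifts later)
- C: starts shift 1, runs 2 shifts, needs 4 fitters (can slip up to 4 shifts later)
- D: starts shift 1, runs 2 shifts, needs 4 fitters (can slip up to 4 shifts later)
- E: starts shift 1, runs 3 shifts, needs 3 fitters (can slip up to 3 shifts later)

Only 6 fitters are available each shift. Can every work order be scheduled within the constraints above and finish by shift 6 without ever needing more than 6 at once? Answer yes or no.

Total fitter-shifts = 37; over 6 shifts the average is 37/6 > 6, so some shift must exceed 6.

no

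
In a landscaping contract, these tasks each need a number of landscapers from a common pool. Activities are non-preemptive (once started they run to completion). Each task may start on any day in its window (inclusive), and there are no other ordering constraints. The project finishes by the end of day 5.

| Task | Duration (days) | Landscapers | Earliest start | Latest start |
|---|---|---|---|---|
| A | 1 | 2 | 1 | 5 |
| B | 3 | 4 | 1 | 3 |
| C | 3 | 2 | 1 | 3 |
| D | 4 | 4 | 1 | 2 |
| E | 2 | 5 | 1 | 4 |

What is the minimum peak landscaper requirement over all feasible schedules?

10

Early-start (A@1, B@1, C@1, D@1, E@1) gives peak 17: d1:17  d2:15  d3:10  d4:4  d5:0.
Shift D→2, E→4.
Schedule A@1, B@1, C@1, D@2, E@4: d1:8  d2:10  d3:10  d4:9  d5:9 — peak 10.
Total landscaper-days = 46 over 5 days ⇒ peak ≥ ⌈46/5⌉ = 10, so 10 is optimal.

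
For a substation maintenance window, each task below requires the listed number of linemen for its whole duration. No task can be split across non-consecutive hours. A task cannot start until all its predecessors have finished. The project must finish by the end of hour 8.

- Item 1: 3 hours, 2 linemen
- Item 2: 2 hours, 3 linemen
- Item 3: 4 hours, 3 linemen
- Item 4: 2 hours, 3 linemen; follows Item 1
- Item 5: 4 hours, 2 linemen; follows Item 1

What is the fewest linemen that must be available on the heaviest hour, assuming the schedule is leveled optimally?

5

Early-start (Item 1@1, Item 2@1, Item 3@1, Item 4@4, Item 5@4) gives peak 8: h1:8  h2:8  h3:5  h4:8  h5:5  h6:2  h7:2  h8:0.
Shift Item 3→3, Item 4→7.
Schedule Item 1@1, Item 2@1, Item 3@3, Item 4@7, Item 5@4: h1:5  h2:5  h3:5  h4:5  h5:5  h6:5  h7:5  h8:3 — peak 5.
Total lineman-hours = 38 over 8 hours ⇒ peak ≥ ⌈38/8⌉ = 5, so 5 is optimal.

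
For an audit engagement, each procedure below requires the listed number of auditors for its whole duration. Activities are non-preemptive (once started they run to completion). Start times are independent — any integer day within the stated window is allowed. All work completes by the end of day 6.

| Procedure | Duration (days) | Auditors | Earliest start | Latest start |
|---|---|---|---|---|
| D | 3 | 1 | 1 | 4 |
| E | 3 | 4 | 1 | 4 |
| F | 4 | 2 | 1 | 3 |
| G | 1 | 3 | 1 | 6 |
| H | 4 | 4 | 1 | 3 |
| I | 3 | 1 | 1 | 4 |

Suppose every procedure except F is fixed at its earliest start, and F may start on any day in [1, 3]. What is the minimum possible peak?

F@1: d1:15  d2:12  d3:12  d4:6  d5:0  d6:0 → peak 15
F@2: d1:13  d2:12  d3:12  d4:6  d5:2  d6:0 → peak 13
F@3: d1:13  d2:10  d3:12  d4:6  d5:2  d6:2 → peak 13
Best is F@2, peak 13.

13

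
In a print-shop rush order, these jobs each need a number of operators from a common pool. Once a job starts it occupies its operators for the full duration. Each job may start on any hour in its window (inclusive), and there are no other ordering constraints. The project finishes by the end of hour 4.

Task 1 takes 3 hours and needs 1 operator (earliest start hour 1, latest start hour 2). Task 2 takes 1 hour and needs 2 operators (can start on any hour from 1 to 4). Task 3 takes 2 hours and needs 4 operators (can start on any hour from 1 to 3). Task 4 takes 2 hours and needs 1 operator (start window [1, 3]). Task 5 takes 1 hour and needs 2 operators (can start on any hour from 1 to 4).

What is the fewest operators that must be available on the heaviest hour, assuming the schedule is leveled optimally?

5

Early-start (Task 1@1, Task 2@1, Task 3@1, Task 4@1, Task 5@1) gives peak 10: h1:10  h2:6  h3:1  h4:0.
Shift Task 3→3, Task 5→2.
Schedule Task 1@1, Task 2@1, Task 3@3, Task 4@1, Task 5@2: h1:4  h2:4  h3:5  h4:4 — peak 5.
Total operator-hours = 17 over 4 hours ⇒ peak ≥ ⌈17/4⌉ = 5, so 5 is optimal.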